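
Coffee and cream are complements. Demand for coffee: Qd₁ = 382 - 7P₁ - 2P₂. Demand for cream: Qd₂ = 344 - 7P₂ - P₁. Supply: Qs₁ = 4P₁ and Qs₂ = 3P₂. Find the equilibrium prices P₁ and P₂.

P₁ = 29, P₂ = 31.5

Market 1: 382 - 7P₁ - 2P₂ = 4P₁ → 11P₁ + 2P₂ = 382.
Market 2: 10P₂ + P₁ = 344.
Eliminating P₂: 10×(1) − 2×(2) gives 108P₁ = 3132, so P₁ = 29.
Back-substitute into (2): P₂ = (344 − 1×29) / 10 = 31.5.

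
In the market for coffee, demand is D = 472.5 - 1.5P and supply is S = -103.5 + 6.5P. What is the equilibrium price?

P* = 72

Set D = S: 472.5 - 1.5P = -103.5 + 6.5P.
576 = 8P, so P* = 72.
Q* = 472.5 − 1.5(72) = 364.5.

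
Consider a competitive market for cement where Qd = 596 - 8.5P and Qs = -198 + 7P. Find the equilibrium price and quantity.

Set Qd = Qs: 596 - 8.5P = -198 + 7P.
794 = 15.5P, so P* = 1588/31.
Q* = 596 − 8.5(1588/31) = 4978/31.

P* = 1588/31, Q* = 4978/31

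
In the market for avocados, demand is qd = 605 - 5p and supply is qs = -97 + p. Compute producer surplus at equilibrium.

Producer surplus = 200

Equilibrium: 605 - 5p = -97 + p gives p* = 117, q* = 20.
Supply starts at p = 97 (where qs = 0).
PS = ½(117 − 97)(20) = 200.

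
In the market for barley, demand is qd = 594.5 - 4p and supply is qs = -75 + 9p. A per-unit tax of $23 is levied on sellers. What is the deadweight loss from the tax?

Deadweight loss = 9522/13

Pre-tax equilibrium: p* = 51.5, q* = 388.5.
Tax on sellers shifts supply to qs = -75 + 9(p − 23) = -282 + 9p.
594.5 - 4p = -282 + 9p gives buyer price pb = 1753/26; sellers receive ps = 1753/26 − 23 = 1155/26.
New quantity: q = 594.5 − 4(1753/26) = 8445/26.
DWL = ½ × 23 × (388.5 − 8445/26) = 9522/13.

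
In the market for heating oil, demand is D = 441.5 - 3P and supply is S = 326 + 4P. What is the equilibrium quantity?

Q* = 392

Set D = S: 441.5 - 3P = 326 + 4P.
115.5 = 7P, so P* = 16.5.
Q* = 441.5 − 3(16.5) = 392.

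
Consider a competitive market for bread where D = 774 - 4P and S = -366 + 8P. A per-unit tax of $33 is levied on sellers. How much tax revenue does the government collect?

Pre-tax equilibrium: P* = 95, Q* = 394.
Tax on sellers shifts supply to S = -366 + 8(P − 33) = -630 + 8P.
774 - 4P = -630 + 8P gives buyer price Pb = 117; sellers receive Ps = 117 − 33 = 84.
New quantity: Q = 774 − 4(117) = 306.
Revenue = 33 × 306 = 10098.

Tax revenue = 10098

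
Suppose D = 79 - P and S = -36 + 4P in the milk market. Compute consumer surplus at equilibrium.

Equilibrium: 79 - P = -36 + 4P gives P* = 23, Q* = 56.
Demand choke price (D = 0): P = 79.
CS = ½(79 − 23)(56) = 1568.

Consumer surplus = 1568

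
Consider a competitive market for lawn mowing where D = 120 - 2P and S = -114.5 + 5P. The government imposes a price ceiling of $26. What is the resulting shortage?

Equilibrium price would be P* = 33.5, so the ceiling at 26 binds.
At P = 26: D = 120 − 2(26) = 68, S = -114.5 + 5(26) = 15.5.
Shortage = 68 − 15.5 = 52.5.

Shortage = 52.5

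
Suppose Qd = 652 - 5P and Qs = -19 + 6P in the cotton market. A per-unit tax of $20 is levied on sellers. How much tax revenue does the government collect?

Tax revenue = 64340/11

Pre-tax equilibrium: P* = 61, Q* = 347.
Tax on sellers shifts supply to Qs = -19 + 6(P − 20) = -139 + 6P.
652 - 5P = -139 + 6P gives buyer price Pb = 791/11; sellers receive Ps = 791/11 − 20 = 571/11.
New quantity: Q = 652 − 5(791/11) = 3217/11.
Revenue = 20 × 3217/11 = 64340/11.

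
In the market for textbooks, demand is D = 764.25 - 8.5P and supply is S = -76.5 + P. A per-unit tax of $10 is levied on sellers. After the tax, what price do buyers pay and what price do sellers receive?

Buyers pay 3403/38, sellers receive 3023/38

Pre-tax equilibrium: P* = 88.5, Q* = 12.
Tax on sellers shifts supply to S = -76.5 + 1(P − 10) = -86.5 + P.
764.25 - 8.5P = -86.5 + P gives buyer price Pb = 3403/38; sellers receive Ps = 3403/38 − 10 = 3023/38.
New quantity: Q = 764.25 − 8.5(3403/38) = 58/19.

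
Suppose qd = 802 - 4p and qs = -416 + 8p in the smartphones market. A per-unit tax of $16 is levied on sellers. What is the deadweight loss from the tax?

Deadweight loss = 1024/3

Pre-tax equilibrium: p* = 101.5, q* = 396.
Tax on sellers shifts supply to qs = -416 + 8(p − 16) = -544 + 8p.
802 - 4p = -544 + 8p gives buyer price pb = 673/6; sellers receive ps = 673/6 − 16 = 577/6.
New quantity: q = 802 − 4(673/6) = 1060/3.
DWL = ½ × 16 × (396 − 1060/3) = 1024/3.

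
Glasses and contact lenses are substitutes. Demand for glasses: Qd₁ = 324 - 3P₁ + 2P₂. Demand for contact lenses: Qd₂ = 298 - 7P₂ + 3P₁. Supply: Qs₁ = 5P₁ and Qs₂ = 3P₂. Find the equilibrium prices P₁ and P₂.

Market 1: 324 - 3P₁ + 2P₂ = 5P₁ → 8P₁ - 2P₂ = 324.
Market 2: 10P₂ - 3P₁ = 298.
Eliminating P₂: 10×(1) + 2×(2) gives 74P₁ = 3836, so P₁ = 1918/37.
Back-substitute into (2): P₂ = (298 + 3×1918/37) / 10 = 1678/37.

P₁ = 1918/37, P₂ = 1678/37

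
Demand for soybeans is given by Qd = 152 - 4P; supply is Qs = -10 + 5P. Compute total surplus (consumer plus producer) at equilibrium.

Total surplus = 1440

Equilibrium: 152 - 4P = -10 + 5P gives P* = 18, Q* = 80.
Demand choke price: P = 38; supply starts at P = 2.
CS = ½(38 − 18)(80) = 800; PS = ½(18 − 2)(80) = 640.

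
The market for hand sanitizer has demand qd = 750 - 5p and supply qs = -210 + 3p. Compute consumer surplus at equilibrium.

Equilibrium: 750 - 5p = -210 + 3p gives p* = 120, q* = 150.
Demand choke price (qd = 0): p = 150.
CS = ½(150 − 120)(150) = 2250.

Consumer surplus = 2250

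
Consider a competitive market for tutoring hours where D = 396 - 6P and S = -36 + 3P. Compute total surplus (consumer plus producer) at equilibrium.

Total surplus = 2916

Equilibrium: 396 - 6P = -36 + 3P gives P* = 48, Q* = 108.
Demand choke price: P = 66; supply starts at P = 12.
CS = ½(66 − 48)(108) = 972; PS = ½(48 − 12)(108) = 1944.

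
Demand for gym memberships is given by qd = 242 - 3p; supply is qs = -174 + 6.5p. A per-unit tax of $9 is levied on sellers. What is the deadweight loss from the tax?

Deadweight loss = 3159/38

Pre-tax equilibrium: p* = 832/19, q* = 2102/19.
Tax on sellers shifts supply to qs = -174 + 6.5(p − 9) = -232.5 + 6.5p.
242 - 3p = -232.5 + 6.5p gives buyer price pb = 949/19; sellers receive ps = 949/19 − 9 = 778/19.
New quantity: q = 242 − 3(949/19) = 1751/19.
DWL = ½ × 9 × (2102/19 − 1751/19) = 3159/38.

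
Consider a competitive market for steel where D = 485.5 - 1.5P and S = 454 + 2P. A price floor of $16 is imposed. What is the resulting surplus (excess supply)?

Equilibrium price would be P* = 9, so the floor at 16 binds.
At P = 16: D = 461.5, S = 486.
Surplus = 486 − 461.5 = 24.5.

Surplus = 24.5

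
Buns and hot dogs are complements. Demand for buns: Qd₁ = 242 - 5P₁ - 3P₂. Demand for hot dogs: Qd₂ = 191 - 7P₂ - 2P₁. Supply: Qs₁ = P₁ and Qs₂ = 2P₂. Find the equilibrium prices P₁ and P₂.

P₁ = 33.4375, P₂ = 331/24

Market 1: 242 - 5P₁ - 3P₂ = P₁ → 6P₁ + 3P₂ = 242.
Market 2: 9P₂ + 2P₁ = 191.
Eliminating P₂: 9×(1) − 3×(2) gives 48P₁ = 1605, so P₁ = 33.4375.
Back-substitute into (2): P₂ = (191 − 2×33.4375) / 9 = 331/24.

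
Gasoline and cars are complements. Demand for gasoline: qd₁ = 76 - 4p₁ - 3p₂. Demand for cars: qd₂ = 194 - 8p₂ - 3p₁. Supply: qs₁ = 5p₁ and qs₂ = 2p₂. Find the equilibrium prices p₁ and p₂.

Market 1: 76 - 4p₁ - 3p₂ = 5p₁ → 9p₁ + 3p₂ = 76.
Market 2: 10p₂ + 3p₁ = 194.
Eliminating p₂: 10×(1) − 3×(2) gives 81p₁ = 178, so p₁ = 178/81.
Back-substitute into (2): p₂ = (194 − 3×178/81) / 10 = 506/27.

p₁ = 178/81, p₂ = 506/27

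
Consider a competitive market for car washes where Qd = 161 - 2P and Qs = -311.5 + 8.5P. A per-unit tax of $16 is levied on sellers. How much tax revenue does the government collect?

Tax revenue = 15152/21

Pre-tax equilibrium: P* = 45, Q* = 71.
Tax on sellers shifts supply to Qs = -311.5 + 8.5(P − 16) = -447.5 + 8.5P.
161 - 2P = -447.5 + 8.5P gives buyer price Pb = 1217/21; sellers receive Ps = 1217/21 − 16 = 881/21.
New quantity: Q = 161 − 2(1217/21) = 947/21.
Revenue = 16 × 947/21 = 15152/21.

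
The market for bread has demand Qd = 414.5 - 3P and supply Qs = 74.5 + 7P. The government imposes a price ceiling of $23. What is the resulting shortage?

Shortage = 110

Equilibrium price would be P* = 34, so the ceiling at 23 binds.
At P = 23: Qd = 414.5 − 3(23) = 345.5, Qs = 74.5 + 7(23) = 235.5.
Shortage = 345.5 − 235.5 = 110.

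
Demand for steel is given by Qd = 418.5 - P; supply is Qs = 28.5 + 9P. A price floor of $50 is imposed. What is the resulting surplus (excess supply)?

Equilibrium price would be P* = 39, so the floor at 50 binds.
At P = 50: Qd = 368.5, Qs = 478.5.
Surplus = 478.5 − 368.5 = 110.

Surplus = 110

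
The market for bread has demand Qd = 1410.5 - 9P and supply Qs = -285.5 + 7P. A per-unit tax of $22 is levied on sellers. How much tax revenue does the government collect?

Pre-tax equilibrium: P* = 106, Q* = 456.5.
Tax on sellers shifts supply to Qs = -285.5 + 7(P − 22) = -439.5 + 7P.
1410.5 - 9P = -439.5 + 7P gives buyer price Pb = 115.625; sellers receive Ps = 115.625 − 22 = 93.625.
New quantity: Q = 1410.5 − 9(115.625) = 369.875.
Revenue = 22 × 369.875 = 8137.25.

Tax revenue = 8137.25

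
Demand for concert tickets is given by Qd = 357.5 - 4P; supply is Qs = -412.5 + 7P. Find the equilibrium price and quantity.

Set Qd = Qs: 357.5 - 4P = -412.5 + 7P.
770 = 11P, so P* = 70.
Q* = 357.5 − 4(70) = 77.5.

P* = 70, Q* = 77.5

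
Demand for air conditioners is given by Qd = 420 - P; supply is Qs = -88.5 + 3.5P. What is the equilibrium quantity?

Set Qd = Qs: 420 - P = -88.5 + 3.5P.
508.5 = 4.5P, so P* = 113.
Q* = 420 − 1(113) = 307.

Q* = 307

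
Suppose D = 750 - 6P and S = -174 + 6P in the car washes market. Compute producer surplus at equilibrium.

Producer surplus = 6912

Equilibrium: 750 - 6P = -174 + 6P gives P* = 77, Q* = 288.
Supply starts at P = 29 (where S = 0).
PS = ½(77 − 29)(288) = 6912.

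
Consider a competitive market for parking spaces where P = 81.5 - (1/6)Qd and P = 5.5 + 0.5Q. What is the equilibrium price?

P* = 62.5

Set the two price expressions equal: 81.5 - (1/6)Q = 5.5 + 0.5Q.
76 = (2/3)Q, so Q* = 114.
P* = 81.5 − (1/6)(114) = 62.5.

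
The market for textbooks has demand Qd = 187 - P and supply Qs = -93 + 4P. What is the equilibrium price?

Set Qd = Qs: 187 - P = -93 + 4P.
280 = 5P, so P* = 56.
Q* = 187 − 1(56) = 131.

P* = 56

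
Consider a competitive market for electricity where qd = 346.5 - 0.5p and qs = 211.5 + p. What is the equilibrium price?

p* = 90

Set qd = qs: 346.5 - 0.5p = 211.5 + p.
135 = 1.5p, so p* = 90.
q* = 346.5 − 0.5(90) = 301.5.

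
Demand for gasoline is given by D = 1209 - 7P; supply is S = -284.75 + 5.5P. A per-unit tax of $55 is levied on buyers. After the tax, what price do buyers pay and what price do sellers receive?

Buyers pay $143.7, sellers receive $88.7

Pre-tax equilibrium: P* = 119.5, Q* = 372.5.
Tax on buyers shifts demand to D = 1209 − 7(P + 55) = 824 - 7P.
824 - 7P = -284.75 + 5.5P gives seller price Ps = 88.7; buyers pay Pb = 88.7 + 55 = 143.7.
New quantity: Q = 1209 − 7(143.7) = 203.1.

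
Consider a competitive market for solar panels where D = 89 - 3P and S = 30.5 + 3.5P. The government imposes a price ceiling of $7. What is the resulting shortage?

Shortage = 13

Equilibrium price would be P* = 9, so the ceiling at 7 binds.
At P = 7: D = 89 − 3(7) = 68, S = 30.5 + 3.5(7) = 55.
Shortage = 68 − 55 = 13.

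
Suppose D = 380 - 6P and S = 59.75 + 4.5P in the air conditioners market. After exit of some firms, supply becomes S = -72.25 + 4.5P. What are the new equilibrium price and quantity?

P' = 603/14, Q' = 851/7

Original equilibrium: P* = 30.5, Q* = 197.
New equilibrium: 380 - 6P = -72.25 + 4.5P, so 452.25 = 10.5P and P' = 603/14; Q' = 380 − 6(603/14) = 851/7.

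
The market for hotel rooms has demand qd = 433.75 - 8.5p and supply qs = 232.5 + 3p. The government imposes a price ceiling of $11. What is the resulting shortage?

Equilibrium price would be p* = 17.5, so the ceiling at 11 binds.
At p = 11: qd = 433.75 − 8.5(11) = 340.25, qs = 232.5 + 3(11) = 265.5.
Shortage = 340.25 − 265.5 = 74.75.

Shortage = 74.75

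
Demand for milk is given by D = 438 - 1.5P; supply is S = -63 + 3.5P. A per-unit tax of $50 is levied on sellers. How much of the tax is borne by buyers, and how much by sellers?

Buyers bear $35, sellers bear $15

Pre-tax equilibrium: P* = 100.2, Q* = 287.7.
Tax on sellers shifts supply to S = -63 + 3.5(P − 50) = -238 + 3.5P.
438 - 1.5P = -238 + 3.5P gives buyer price Pb = 135.2; sellers receive Ps = 135.2 − 50 = 85.2.
New quantity: Q = 438 − 1.5(135.2) = 235.2.
Buyer burden = 135.2 − 100.2 = 35; seller burden = 100.2 − 85.2 = 15.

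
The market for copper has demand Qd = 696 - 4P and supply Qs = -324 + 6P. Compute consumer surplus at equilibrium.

Equilibrium: 696 - 4P = -324 + 6P gives P* = 102, Q* = 288.
Demand choke price (Qd = 0): P = 174.
CS = ½(174 − 102)(288) = 10368.

Consumer surplus = 10368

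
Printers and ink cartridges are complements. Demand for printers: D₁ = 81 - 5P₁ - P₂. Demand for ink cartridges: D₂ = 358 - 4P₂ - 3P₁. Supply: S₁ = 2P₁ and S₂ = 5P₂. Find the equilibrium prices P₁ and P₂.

P₁ = 371/60, P₂ = 2263/60

Market 1: 81 - 5P₁ - P₂ = 2P₁ → 7P₁ + P₂ = 81.
Market 2: 9P₂ + 3P₁ = 358.
Eliminating P₂: 9×(1) − 1×(2) gives 60P₁ = 371, so P₁ = 371/60.
Back-substitute into (2): P₂ = (358 − 3×371/60) / 9 = 2263/60.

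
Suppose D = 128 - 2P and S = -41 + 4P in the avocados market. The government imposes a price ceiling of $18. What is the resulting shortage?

Equilibrium price would be P* = 169/6, so the ceiling at 18 binds.
At P = 18: D = 128 − 2(18) = 92, S = -41 + 4(18) = 31.
Shortage = 92 − 31 = 61.

Shortage = 61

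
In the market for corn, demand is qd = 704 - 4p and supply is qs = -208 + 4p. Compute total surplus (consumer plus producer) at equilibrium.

Total surplus = 15376

Equilibrium: 704 - 4p = -208 + 4p gives p* = 114, q* = 248.
Demand choke price: p = 176; supply starts at p = 52.
CS = ½(176 − 114)(248) = 7688; PS = ½(114 − 52)(248) = 7688.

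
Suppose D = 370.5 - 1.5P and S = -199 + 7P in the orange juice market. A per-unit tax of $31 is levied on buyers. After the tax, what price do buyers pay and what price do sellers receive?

Pre-tax equilibrium: P* = 67, Q* = 270.
Tax on buyers shifts demand to D = 370.5 − 1.5(P + 31) = 324 - 1.5P.
324 - 1.5P = -199 + 7P gives seller price Ps = 1046/17; buyers pay Pb = 1046/17 + 31 = 1573/17.
New quantity: Q = 370.5 − 1.5(1573/17) = 3939/17.

Buyers pay 1573/17, sellers receive 1046/17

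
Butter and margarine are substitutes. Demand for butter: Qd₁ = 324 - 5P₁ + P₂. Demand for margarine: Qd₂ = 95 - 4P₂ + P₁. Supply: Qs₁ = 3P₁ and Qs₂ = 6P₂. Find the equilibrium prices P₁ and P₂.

P₁ = 3335/79, P₂ = 1084/79

Market 1: 324 - 5P₁ + P₂ = 3P₁ → 8P₁ - P₂ = 324.
Market 2: 10P₂ - P₁ = 95.
Eliminating P₂: 10×(1) + 1×(2) gives 79P₁ = 3335, so P₁ = 3335/79.
Back-substitute into (2): P₂ = (95 + 1×3335/79) / 10 = 1084/79.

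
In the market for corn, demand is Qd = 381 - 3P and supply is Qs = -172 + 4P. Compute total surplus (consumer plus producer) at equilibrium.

Equilibrium: 381 - 3P = -172 + 4P gives P* = 79, Q* = 144.
Demand choke price: P = 127; supply starts at P = 43.
CS = ½(127 − 79)(144) = 3456; PS = ½(79 − 43)(144) = 2592.

Total surplus = 6048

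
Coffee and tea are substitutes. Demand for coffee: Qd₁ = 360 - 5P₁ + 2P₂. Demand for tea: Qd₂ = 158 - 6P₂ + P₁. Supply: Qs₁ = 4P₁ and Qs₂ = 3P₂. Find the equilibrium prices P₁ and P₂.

Market 1: 360 - 5P₁ + 2P₂ = 4P₁ → 9P₁ - 2P₂ = 360.
Market 2: 9P₂ - P₁ = 158.
Eliminating P₂: 9×(1) + 2×(2) gives 79P₁ = 3556, so P₁ = 3556/79.
Back-substitute into (2): P₂ = (158 + 1×3556/79) / 9 = 1782/79.

P₁ = 3556/79, P₂ = 1782/79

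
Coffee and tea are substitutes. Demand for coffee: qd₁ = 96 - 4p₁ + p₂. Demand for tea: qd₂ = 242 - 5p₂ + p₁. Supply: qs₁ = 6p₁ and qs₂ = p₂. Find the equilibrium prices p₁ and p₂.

Market 1: 96 - 4p₁ + p₂ = 6p₁ → 10p₁ - p₂ = 96.
Market 2: 6p₂ - p₁ = 242.
Eliminating p₂: 6×(1) + 1×(2) gives 59p₁ = 818, so p₁ = 818/59.
Back-substitute into (2): p₂ = (242 + 1×818/59) / 6 = 2516/59.

p₁ = 818/59, p₂ = 2516/59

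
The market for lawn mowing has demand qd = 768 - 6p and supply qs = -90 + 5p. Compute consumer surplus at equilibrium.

Equilibrium: 768 - 6p = -90 + 5p gives p* = 78, q* = 300.
Demand choke price (qd = 0): p = 128.
CS = ½(128 − 78)(300) = 7500.

Consumer surplus = 7500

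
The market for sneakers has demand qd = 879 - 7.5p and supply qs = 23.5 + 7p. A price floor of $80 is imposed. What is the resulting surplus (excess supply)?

Surplus = 304.5

Equilibrium price would be p* = 59, so the floor at 80 binds.
At p = 80: qd = 279, qs = 583.5.
Surplus = 583.5 − 279 = 304.5.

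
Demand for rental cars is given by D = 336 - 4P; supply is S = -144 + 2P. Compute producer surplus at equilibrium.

Equilibrium: 336 - 4P = -144 + 2P gives P* = 80, Q* = 16.
Supply starts at P = 72 (where S = 0).
PS = ½(80 − 72)(16) = 64.

Producer surplus = 64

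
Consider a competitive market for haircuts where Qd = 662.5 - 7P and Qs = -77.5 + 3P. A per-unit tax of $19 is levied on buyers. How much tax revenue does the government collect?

Tax revenue = 1987.4

Pre-tax equilibrium: P* = 74, Q* = 144.5.
Tax on buyers shifts demand to Qd = 662.5 − 7(P + 19) = 529.5 - 7P.
529.5 - 7P = -77.5 + 3P gives seller price Ps = 60.7; buyers pay Pb = 60.7 + 19 = 79.7.
New quantity: Q = 662.5 − 7(79.7) = 104.6.
Revenue = 19 × 104.6 = 1987.4.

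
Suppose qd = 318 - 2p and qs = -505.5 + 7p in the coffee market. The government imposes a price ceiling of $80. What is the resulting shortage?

Equilibrium price would be p* = 91.5, so the ceiling at 80 binds.
At p = 80: qd = 318 − 2(80) = 158, qs = -505.5 + 7(80) = 54.5.
Shortage = 158 − 54.5 = 103.5.

Shortage = 103.5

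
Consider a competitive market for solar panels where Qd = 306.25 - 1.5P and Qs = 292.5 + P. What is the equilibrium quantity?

Q* = 298

Set Qd = Qs: 306.25 - 1.5P = 292.5 + P.
13.75 = 2.5P, so P* = 5.5.
Q* = 306.25 − 1.5(5.5) = 298.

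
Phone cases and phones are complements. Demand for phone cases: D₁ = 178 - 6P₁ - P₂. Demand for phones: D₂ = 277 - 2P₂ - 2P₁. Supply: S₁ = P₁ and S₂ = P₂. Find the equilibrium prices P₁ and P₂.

P₁ = 257/19, P₂ = 1583/19

Market 1: 178 - 6P₁ - P₂ = P₁ → 7P₁ + P₂ = 178.
Market 2: 3P₂ + 2P₁ = 277.
Eliminating P₂: 3×(1) − 1×(2) gives 19P₁ = 257, so P₁ = 257/19.
Back-substitute into (2): P₂ = (277 − 2×257/19) / 3 = 1583/19.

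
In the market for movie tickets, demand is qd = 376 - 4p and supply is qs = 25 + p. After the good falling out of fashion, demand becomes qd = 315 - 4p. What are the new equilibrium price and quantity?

p' = 58, q' = 83

Original equilibrium: p* = 70.2, q* = 95.2.
New equilibrium: 315 - 4p = 25 + p, so 290 = 5p and p' = 58; q' = 315 − 4(58) = 83.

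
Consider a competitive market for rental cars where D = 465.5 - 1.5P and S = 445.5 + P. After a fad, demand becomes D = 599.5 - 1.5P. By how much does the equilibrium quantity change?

Original equilibrium: P* = 8, Q* = 453.5.
New equilibrium: 599.5 - 1.5P = 445.5 + P, so 154 = 2.5P and P' = 61.6; Q' = 599.5 − 1.5(61.6) = 507.1.
Change in quantity: 507.1 − 453.5 = 53.6.

ΔQ = 53.6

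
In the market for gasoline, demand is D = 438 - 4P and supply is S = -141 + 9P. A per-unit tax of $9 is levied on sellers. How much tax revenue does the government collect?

Tax revenue = 27486/13

Pre-tax equilibrium: P* = 579/13, Q* = 3378/13.
Tax on sellers shifts supply to S = -141 + 9(P − 9) = -222 + 9P.
438 - 4P = -222 + 9P gives buyer price Pb = 660/13; sellers receive Ps = 660/13 − 9 = 543/13.
New quantity: Q = 438 − 4(660/13) = 3054/13.
Revenue = 9 × 3054/13 = 27486/13.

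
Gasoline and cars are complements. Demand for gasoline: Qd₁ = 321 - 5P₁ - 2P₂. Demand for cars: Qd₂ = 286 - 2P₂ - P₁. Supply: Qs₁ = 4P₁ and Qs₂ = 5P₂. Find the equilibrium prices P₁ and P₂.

Market 1: 321 - 5P₁ - 2P₂ = 4P₁ → 9P₁ + 2P₂ = 321.
Market 2: 7P₂ + P₁ = 286.
Eliminating P₂: 7×(1) − 2×(2) gives 61P₁ = 1675, so P₁ = 1675/61.
Back-substitute into (2): P₂ = (286 − 1×1675/61) / 7 = 2253/61.

P₁ = 1675/61, P₂ = 2253/61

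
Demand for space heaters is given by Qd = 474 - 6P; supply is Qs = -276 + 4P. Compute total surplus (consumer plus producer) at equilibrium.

Equilibrium: 474 - 6P = -276 + 4P gives P* = 75, Q* = 24.
Demand choke price: P = 79; supply starts at P = 69.
CS = ½(79 − 75)(24) = 48; PS = ½(75 − 69)(24) = 72.

Total surplus = 120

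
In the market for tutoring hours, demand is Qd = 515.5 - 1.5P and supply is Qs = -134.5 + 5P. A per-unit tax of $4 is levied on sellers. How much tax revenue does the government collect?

Tax revenue = 18766/13

Pre-tax equilibrium: P* = 100, Q* = 365.5.
Tax on sellers shifts supply to Qs = -134.5 + 5(P − 4) = -154.5 + 5P.
515.5 - 1.5P = -154.5 + 5P gives buyer price Pb = 1340/13; sellers receive Ps = 1340/13 − 4 = 1288/13.
New quantity: Q = 515.5 − 1.5(1340/13) = 9383/26.
Revenue = 4 × 9383/26 = 18766/13.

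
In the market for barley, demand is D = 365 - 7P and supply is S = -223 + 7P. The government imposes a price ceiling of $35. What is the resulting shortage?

Equilibrium price would be P* = 42, so the ceiling at 35 binds.
At P = 35: D = 365 − 7(35) = 120, S = -223 + 7(35) = 22.
Shortage = 120 − 22 = 98.

Shortage = 98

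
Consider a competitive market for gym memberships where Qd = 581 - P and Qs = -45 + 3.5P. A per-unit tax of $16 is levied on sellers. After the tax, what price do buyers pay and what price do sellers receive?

Buyers pay 1364/9, sellers receive 1220/9

Pre-tax equilibrium: P* = 1252/9, Q* = 3977/9.
Tax on sellers shifts supply to Qs = -45 + 3.5(P − 16) = -101 + 3.5P.
581 - P = -101 + 3.5P gives buyer price Pb = 1364/9; sellers receive Ps = 1364/9 − 16 = 1220/9.
New quantity: Q = 581 − 1(1364/9) = 3865/9.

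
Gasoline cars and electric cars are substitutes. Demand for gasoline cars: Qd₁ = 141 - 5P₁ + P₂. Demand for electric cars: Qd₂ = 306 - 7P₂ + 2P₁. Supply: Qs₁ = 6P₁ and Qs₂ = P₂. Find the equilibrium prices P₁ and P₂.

Market 1: 141 - 5P₁ + P₂ = 6P₁ → 11P₁ - P₂ = 141.
Market 2: 8P₂ - 2P₁ = 306.
Eliminating P₂: 8×(1) + 1×(2) gives 86P₁ = 1434, so P₁ = 717/43.
Back-substitute into (2): P₂ = (306 + 2×717/43) / 8 = 1824/43.

P₁ = 717/43, P₂ = 1824/43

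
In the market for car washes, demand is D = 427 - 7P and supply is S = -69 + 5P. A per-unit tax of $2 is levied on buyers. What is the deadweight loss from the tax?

Pre-tax equilibrium: P* = 124/3, Q* = 413/3.
Tax on buyers shifts demand to D = 427 − 7(P + 2) = 413 - 7P.
413 - 7P = -69 + 5P gives seller price Ps = 241/6; buyers pay Pb = 241/6 + 2 = 253/6.
New quantity: Q = 427 − 7(253/6) = 791/6.
DWL = ½ × 2 × (413/3 − 791/6) = 35/6.

Deadweight loss = 35/6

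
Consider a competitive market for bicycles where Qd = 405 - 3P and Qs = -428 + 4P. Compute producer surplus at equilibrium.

Producer surplus = 288

Equilibrium: 405 - 3P = -428 + 4P gives P* = 119, Q* = 48.
Supply starts at P = 107 (where Qs = 0).
PS = ½(119 − 107)(48) = 288.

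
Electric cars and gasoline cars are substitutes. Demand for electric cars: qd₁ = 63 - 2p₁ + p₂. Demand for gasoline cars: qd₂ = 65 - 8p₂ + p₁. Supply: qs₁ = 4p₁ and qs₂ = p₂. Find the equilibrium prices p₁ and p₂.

Market 1: 63 - 2p₁ + p₂ = 4p₁ → 6p₁ - p₂ = 63.
Market 2: 9p₂ - p₁ = 65.
Eliminating p₂: 9×(1) + 1×(2) gives 53p₁ = 632, so p₁ = 632/53.
Back-substitute into (2): p₂ = (65 + 1×632/53) / 9 = 453/53.

p₁ = 632/53, p₂ = 453/53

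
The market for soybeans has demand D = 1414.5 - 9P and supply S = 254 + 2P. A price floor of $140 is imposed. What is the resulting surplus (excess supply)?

Equilibrium price would be P* = 105.5, so the floor at 140 binds.
At P = 140: D = 154.5, S = 534.
Surplus = 534 − 154.5 = 379.5.

Surplus = 379.5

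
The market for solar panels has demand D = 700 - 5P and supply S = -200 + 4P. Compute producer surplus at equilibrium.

Producer surplus = 5000

Equilibrium: 700 - 5P = -200 + 4P gives P* = 100, Q* = 200.
Supply starts at P = 50 (where S = 0).
PS = ½(100 − 50)(200) = 5000.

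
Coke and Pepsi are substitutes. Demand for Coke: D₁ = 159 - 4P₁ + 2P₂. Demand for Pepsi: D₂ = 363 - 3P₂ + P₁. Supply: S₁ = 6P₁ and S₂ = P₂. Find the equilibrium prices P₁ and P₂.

P₁ = 681/19, P₂ = 3789/38

Market 1: 159 - 4P₁ + 2P₂ = 6P₁ → 10P₁ - 2P₂ = 159.
Market 2: 4P₂ - P₁ = 363.
Eliminating P₂: 4×(1) + 2×(2) gives 38P₁ = 1362, so P₁ = 681/19.
Back-substitute into (2): P₂ = (363 + 1×681/19) / 4 = 3789/38.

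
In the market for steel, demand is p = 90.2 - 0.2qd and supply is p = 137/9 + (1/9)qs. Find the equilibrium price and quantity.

Set the two price expressions equal: 90.2 - 0.2q = 137/9 + (1/9)q.
3374/45 = (14/45)q, so q* = 241.
p* = 90.2 − (0.2)(241) = 42.

p* = 42, q* = 241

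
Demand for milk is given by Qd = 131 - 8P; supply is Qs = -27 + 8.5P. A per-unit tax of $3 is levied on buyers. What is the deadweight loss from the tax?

Pre-tax equilibrium: P* = 316/33, Q* = 1795/33.
Tax on buyers shifts demand to Qd = 131 − 8(P + 3) = 107 - 8P.
107 - 8P = -27 + 8.5P gives seller price Ps = 268/33; buyers pay Pb = 268/33 + 3 = 367/33.
New quantity: Q = 131 − 8(367/33) = 1387/33.
DWL = ½ × 3 × (1795/33 − 1387/33) = 204/11.

Deadweight loss = 204/11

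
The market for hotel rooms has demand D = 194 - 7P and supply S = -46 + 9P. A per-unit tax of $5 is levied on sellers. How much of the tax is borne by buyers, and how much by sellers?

Buyers bear $2.8125, sellers bear $2.1875

Pre-tax equilibrium: P* = 15, Q* = 89.
Tax on sellers shifts supply to S = -46 + 9(P − 5) = -91 + 9P.
194 - 7P = -91 + 9P gives buyer price Pb = 17.8125; sellers receive Ps = 17.8125 − 5 = 12.8125.
New quantity: Q = 194 − 7(17.8125) = 69.3125.
Buyer burden = 17.8125 − 15 = 2.8125; seller burden = 15 − 12.8125 = 2.1875.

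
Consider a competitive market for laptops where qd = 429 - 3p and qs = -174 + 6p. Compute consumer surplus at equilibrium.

Consumer surplus = 8664

Equilibrium: 429 - 3p = -174 + 6p gives p* = 67, q* = 228.
Demand choke price (qd = 0): p = 143.
CS = ½(143 − 67)(228) = 8664.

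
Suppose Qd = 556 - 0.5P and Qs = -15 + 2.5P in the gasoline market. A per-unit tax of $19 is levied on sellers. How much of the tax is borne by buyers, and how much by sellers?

Buyers bear 95/6, sellers bear 19/6

Pre-tax equilibrium: P* = 571/3, Q* = 2765/6.
Tax on sellers shifts supply to Qs = -15 + 2.5(P − 19) = -62.5 + 2.5P.
556 - 0.5P = -62.5 + 2.5P gives buyer price Pb = 1237/6; sellers receive Ps = 1237/6 − 19 = 1123/6.
New quantity: Q = 556 − 0.5(1237/6) = 5435/12.
Buyer burden = 1237/6 − 571/3 = 95/6; seller burden = 571/3 − 1123/6 = 19/6.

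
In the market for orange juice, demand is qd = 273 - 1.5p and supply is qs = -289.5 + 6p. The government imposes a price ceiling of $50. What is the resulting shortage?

Shortage = 187.5

Equilibrium price would be p* = 75, so the ceiling at 50 binds.
At p = 50: qd = 273 − 1.5(50) = 198, qs = -289.5 + 6(50) = 10.5.
Shortage = 198 − 10.5 = 187.5.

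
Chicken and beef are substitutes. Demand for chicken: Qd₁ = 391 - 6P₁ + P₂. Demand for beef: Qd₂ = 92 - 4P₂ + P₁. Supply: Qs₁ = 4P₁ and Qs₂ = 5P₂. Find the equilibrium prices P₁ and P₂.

Market 1: 391 - 6P₁ + P₂ = 4P₁ → 10P₁ - P₂ = 391.
Market 2: 9P₂ - P₁ = 92.
Eliminating P₂: 9×(1) + 1×(2) gives 89P₁ = 3611, so P₁ = 3611/89.
Back-substitute into (2): P₂ = (92 + 1×3611/89) / 9 = 1311/89.

P₁ = 3611/89, P₂ = 1311/89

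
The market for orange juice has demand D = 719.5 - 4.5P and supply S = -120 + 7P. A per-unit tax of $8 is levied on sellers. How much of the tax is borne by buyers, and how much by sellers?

Buyers bear 112/23, sellers bear 72/23

Pre-tax equilibrium: P* = 73, Q* = 391.
Tax on sellers shifts supply to S = -120 + 7(P − 8) = -176 + 7P.
719.5 - 4.5P = -176 + 7P gives buyer price Pb = 1791/23; sellers receive Ps = 1791/23 − 8 = 1607/23.
New quantity: Q = 719.5 − 4.5(1791/23) = 8489/23.
Buyer burden = 1791/23 − 73 = 112/23; seller burden = 73 − 1607/23 = 72/23.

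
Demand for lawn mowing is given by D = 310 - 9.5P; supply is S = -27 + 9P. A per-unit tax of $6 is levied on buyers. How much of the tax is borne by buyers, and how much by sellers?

Buyers bear 108/37, sellers bear 114/37

Pre-tax equilibrium: P* = 674/37, Q* = 5067/37.
Tax on buyers shifts demand to D = 310 − 9.5(P + 6) = 253 - 9.5P.
253 - 9.5P = -27 + 9P gives seller price Ps = 560/37; buyers pay Pb = 560/37 + 6 = 782/37.
New quantity: Q = 310 − 9.5(782/37) = 4041/37.
Buyer burden = 782/37 − 674/37 = 108/37; seller burden = 674/37 − 560/37 = 114/37.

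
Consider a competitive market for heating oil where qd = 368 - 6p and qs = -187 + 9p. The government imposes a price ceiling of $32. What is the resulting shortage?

Shortage = 75

Equilibrium price would be p* = 37, so the ceiling at 32 binds.
At p = 32: qd = 368 − 6(32) = 176, qs = -187 + 9(32) = 101.
Shortage = 176 − 101 = 75.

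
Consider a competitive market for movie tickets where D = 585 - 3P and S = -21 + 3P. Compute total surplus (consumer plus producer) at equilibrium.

Total surplus = 26508

Equilibrium: 585 - 3P = -21 + 3P gives P* = 101, Q* = 282.
Demand choke price: P = 195; supply starts at P = 7.
CS = ½(195 − 101)(282) = 13254; PS = ½(101 − 7)(282) = 13254.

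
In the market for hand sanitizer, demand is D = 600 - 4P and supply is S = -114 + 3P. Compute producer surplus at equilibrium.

Equilibrium: 600 - 4P = -114 + 3P gives P* = 102, Q* = 192.
Supply starts at P = 38 (where S = 0).
PS = ½(102 − 38)(192) = 6144.

Producer surplus = 6144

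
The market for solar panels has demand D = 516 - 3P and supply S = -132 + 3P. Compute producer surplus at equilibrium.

Producer surplus = 6144

Equilibrium: 516 - 3P = -132 + 3P gives P* = 108, Q* = 192.
Supply starts at P = 44 (where S = 0).
PS = ½(108 − 44)(192) = 6144.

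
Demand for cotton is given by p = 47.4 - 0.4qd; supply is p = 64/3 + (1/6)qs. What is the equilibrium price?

p* = 29

Set the two price expressions equal: 47.4 - 0.4q = 64/3 + (1/6)q.
391/15 = (17/30)q, so q* = 46.
p* = 47.4 − (0.4)(46) = 29.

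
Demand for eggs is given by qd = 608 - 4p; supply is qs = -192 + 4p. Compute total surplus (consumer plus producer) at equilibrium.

Total surplus = 10816

Equilibrium: 608 - 4p = -192 + 4p gives p* = 100, q* = 208.
Demand choke price: p = 152; supply starts at p = 48.
CS = ½(152 − 100)(208) = 5408; PS = ½(100 − 48)(208) = 5408.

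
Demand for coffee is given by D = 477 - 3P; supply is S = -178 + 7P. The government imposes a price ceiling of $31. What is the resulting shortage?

Equilibrium price would be P* = 65.5, so the ceiling at 31 binds.
At P = 31: D = 477 − 3(31) = 384, S = -178 + 7(31) = 39.
Shortage = 384 − 39 = 345.

Shortage = 345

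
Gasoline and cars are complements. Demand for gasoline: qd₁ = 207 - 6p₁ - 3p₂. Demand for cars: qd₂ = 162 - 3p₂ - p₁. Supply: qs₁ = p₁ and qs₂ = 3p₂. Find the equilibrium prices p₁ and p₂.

Market 1: 207 - 6p₁ - 3p₂ = p₁ → 7p₁ + 3p₂ = 207.
Market 2: 6p₂ + p₁ = 162.
Eliminating p₂: 6×(1) − 3×(2) gives 39p₁ = 756, so p₁ = 252/13.
Back-substitute into (2): p₂ = (162 − 1×252/13) / 6 = 309/13.

p₁ = 252/13, p₂ = 309/13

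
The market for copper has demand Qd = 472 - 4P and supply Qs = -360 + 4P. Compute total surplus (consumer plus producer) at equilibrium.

Total surplus = 784

Equilibrium: 472 - 4P = -360 + 4P gives P* = 104, Q* = 56.
Demand choke price: P = 118; supply starts at P = 90.
CS = ½(118 − 104)(56) = 392; PS = ½(104 − 90)(56) = 392.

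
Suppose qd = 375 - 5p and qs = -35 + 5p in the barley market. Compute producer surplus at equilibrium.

Equilibrium: 375 - 5p = -35 + 5p gives p* = 41, q* = 170.
Supply starts at p = 7 (where qs = 0).
PS = ½(41 − 7)(170) = 2890.

Producer surplus = 2890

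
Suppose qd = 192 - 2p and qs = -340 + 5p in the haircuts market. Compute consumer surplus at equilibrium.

Equilibrium: 192 - 2p = -340 + 5p gives p* = 76, q* = 40.
Demand choke price (qd = 0): p = 96.
CS = ½(96 − 76)(40) = 400.

Consumer surplus = 400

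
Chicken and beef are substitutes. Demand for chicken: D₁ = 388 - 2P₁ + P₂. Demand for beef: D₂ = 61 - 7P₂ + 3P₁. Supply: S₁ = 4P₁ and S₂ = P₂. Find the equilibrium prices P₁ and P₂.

Market 1: 388 - 2P₁ + P₂ = 4P₁ → 6P₁ - P₂ = 388.
Market 2: 8P₂ - 3P₁ = 61.
Eliminating P₂: 8×(1) + 1×(2) gives 45P₁ = 3165, so P₁ = 211/3.
Back-substitute into (2): P₂ = (61 + 3×211/3) / 8 = 34.

P₁ = 211/3, P₂ = 34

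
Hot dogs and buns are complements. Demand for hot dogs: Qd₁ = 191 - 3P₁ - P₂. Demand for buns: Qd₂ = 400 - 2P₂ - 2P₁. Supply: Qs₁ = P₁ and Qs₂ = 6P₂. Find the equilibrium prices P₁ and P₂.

P₁ = 37.6, P₂ = 40.6

Market 1: 191 - 3P₁ - P₂ = P₁ → 4P₁ + P₂ = 191.
Market 2: 8P₂ + 2P₁ = 400.
Eliminating P₂: 8×(1) − 1×(2) gives 30P₁ = 1128, so P₁ = 37.6.
Back-substitute into (2): P₂ = (400 − 2×37.6) / 8 = 40.6.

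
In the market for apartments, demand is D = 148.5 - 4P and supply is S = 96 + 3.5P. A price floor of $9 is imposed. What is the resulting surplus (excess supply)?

Equilibrium price would be P* = 7, so the floor at 9 binds.
At P = 9: D = 112.5, S = 127.5.
Surplus = 127.5 − 112.5 = 15.

Surplus = 15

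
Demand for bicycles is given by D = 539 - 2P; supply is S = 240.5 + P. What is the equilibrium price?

Set D = S: 539 - 2P = 240.5 + P.
298.5 = 3P, so P* = 99.5.
Q* = 539 − 2(99.5) = 340.

P* = 99.5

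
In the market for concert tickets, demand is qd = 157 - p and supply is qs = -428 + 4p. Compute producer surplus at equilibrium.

Equilibrium: 157 - p = -428 + 4p gives p* = 117, q* = 40.
Supply starts at p = 107 (where qs = 0).
PS = ½(117 − 107)(40) = 200.

Producer surplus = 200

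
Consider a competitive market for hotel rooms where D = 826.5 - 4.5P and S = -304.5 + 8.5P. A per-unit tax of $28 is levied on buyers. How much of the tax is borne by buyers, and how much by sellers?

Pre-tax equilibrium: P* = 87, Q* = 435.
Tax on buyers shifts demand to D = 826.5 − 4.5(P + 28) = 700.5 - 4.5P.
700.5 - 4.5P = -304.5 + 8.5P gives seller price Ps = 1005/13; buyers pay Pb = 1005/13 + 28 = 1369/13.
New quantity: Q = 826.5 − 4.5(1369/13) = 4584/13.
Buyer burden = 1369/13 − 87 = 238/13; seller burden = 87 − 1005/13 = 126/13.

Buyers bear 238/13, sellers bear 126/13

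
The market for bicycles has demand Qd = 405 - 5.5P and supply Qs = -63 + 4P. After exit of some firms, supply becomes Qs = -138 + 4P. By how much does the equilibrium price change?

Original equilibrium: P* = 936/19, Q* = 2547/19.
New equilibrium: 405 - 5.5P = -138 + 4P, so 543 = 9.5P and P' = 1086/19; Q' = 405 − 5.5(1086/19) = 1722/19.
Change in price: 1086/19 − 936/19 = 150/19.

ΔP = 150/19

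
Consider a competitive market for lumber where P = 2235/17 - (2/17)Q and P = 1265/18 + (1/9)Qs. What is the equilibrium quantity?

Q* = 267.5

Set the two price expressions equal: 2235/17 - (2/17)Q = 1265/18 + (1/9)Q.
18725/306 = (35/153)Q, so Q* = 267.5.
P* = 2235/17 − (2/17)(267.5) = 100.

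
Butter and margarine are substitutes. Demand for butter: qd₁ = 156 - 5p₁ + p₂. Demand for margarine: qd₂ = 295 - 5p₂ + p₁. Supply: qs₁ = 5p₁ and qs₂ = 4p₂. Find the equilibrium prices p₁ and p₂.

Market 1: 156 - 5p₁ + p₂ = 5p₁ → 10p₁ - p₂ = 156.
Market 2: 9p₂ - p₁ = 295.
Eliminating p₂: 9×(1) + 1×(2) gives 89p₁ = 1699, so p₁ = 1699/89.
Back-substitute into (2): p₂ = (295 + 1×1699/89) / 9 = 3106/89.

p₁ = 1699/89, p₂ = 3106/89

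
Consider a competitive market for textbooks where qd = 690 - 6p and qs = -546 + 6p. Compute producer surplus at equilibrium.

Equilibrium: 690 - 6p = -546 + 6p gives p* = 103, q* = 72.
Supply starts at p = 91 (where qs = 0).
PS = ½(103 − 91)(72) = 432.

Producer surplus = 432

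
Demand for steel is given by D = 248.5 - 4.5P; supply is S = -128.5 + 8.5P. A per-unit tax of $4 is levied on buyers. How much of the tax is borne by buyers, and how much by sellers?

Buyers bear 34/13, sellers bear 18/13

Pre-tax equilibrium: P* = 29, Q* = 118.
Tax on buyers shifts demand to D = 248.5 − 4.5(P + 4) = 230.5 - 4.5P.
230.5 - 4.5P = -128.5 + 8.5P gives seller price Ps = 359/13; buyers pay Pb = 359/13 + 4 = 411/13.
New quantity: Q = 248.5 − 4.5(411/13) = 1381/13.
Buyer burden = 411/13 − 29 = 34/13; seller burden = 29 − 359/13 = 18/13.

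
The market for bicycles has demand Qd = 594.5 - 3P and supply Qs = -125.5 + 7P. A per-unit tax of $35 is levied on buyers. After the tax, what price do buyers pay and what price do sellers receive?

Pre-tax equilibrium: P* = 72, Q* = 378.5.
Tax on buyers shifts demand to Qd = 594.5 − 3(P + 35) = 489.5 - 3P.
489.5 - 3P = -125.5 + 7P gives seller price Ps = 61.5; buyers pay Pb = 61.5 + 35 = 96.5.
New quantity: Q = 594.5 − 3(96.5) = 305.

Buyers pay $96.5, sellers receive $61.5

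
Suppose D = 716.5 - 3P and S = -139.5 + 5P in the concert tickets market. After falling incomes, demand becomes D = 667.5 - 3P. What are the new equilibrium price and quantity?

Original equilibrium: P* = 107, Q* = 395.5.
New equilibrium: 667.5 - 3P = -139.5 + 5P, so 807 = 8P and P' = 100.875; Q' = 667.5 − 3(100.875) = 364.875.

P' = 100.875, Q' = 364.875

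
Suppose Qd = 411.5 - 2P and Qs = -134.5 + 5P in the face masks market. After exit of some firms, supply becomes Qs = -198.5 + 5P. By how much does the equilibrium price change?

Original equilibrium: P* = 78, Q* = 255.5.
New equilibrium: 411.5 - 2P = -198.5 + 5P, so 610 = 7P and P' = 610/7; Q' = 411.5 − 2(610/7) = 3321/14.
Change in price: 610/7 − 78 = 64/7.

ΔP = 64/7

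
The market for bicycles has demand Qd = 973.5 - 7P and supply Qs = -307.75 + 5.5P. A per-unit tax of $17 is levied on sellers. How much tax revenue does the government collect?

Tax revenue = 3461.88

Pre-tax equilibrium: P* = 102.5, Q* = 256.
Tax on sellers shifts supply to Qs = -307.75 + 5.5(P − 17) = -401.25 + 5.5P.
973.5 - 7P = -401.25 + 5.5P gives buyer price Pb = 109.98; sellers receive Ps = 109.98 − 17 = 92.98.
New quantity: Q = 973.5 − 7(109.98) = 203.64.
Revenue = 17 × 203.64 = 3461.88.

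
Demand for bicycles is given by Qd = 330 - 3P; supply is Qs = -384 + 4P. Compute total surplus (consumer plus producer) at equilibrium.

Total surplus = 168

Equilibrium: 330 - 3P = -384 + 4P gives P* = 102, Q* = 24.
Demand choke price: P = 110; supply starts at P = 96.
CS = ½(110 − 102)(24) = 96; PS = ½(102 − 96)(24) = 72.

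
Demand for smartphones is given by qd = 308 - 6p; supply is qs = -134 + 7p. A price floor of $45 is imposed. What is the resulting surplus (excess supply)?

Equilibrium price would be p* = 34, so the floor at 45 binds.
At p = 45: qd = 38, qs = 181.
Surplus = 181 − 38 = 143.

Surplus = 143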